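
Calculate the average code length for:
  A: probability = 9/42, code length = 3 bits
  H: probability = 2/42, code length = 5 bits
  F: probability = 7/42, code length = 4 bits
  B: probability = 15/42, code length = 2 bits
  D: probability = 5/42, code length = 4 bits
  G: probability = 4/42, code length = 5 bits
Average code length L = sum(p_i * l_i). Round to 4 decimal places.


Weighted contributions p_i * l_i:
  A: (9/42) * 3 = 27/42
  H: (2/42) * 5 = 10/42
  F: (7/42) * 4 = 28/42
  B: (15/42) * 2 = 30/42
  D: (5/42) * 4 = 20/42
  G: (4/42) * 5 = 20/42
Sum = (27 + 10 + 28 + 30 + 20 + 20)/42 = 135/42

L = 135/42 = 3.2143 bits/symbol


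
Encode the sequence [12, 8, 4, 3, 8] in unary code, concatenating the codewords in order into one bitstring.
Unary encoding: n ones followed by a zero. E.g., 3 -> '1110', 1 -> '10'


Encode each number as n ones followed by a terminating 0:
  12 -> 1111111111110 (13 bits)
  8 -> 111111110 (9 bits)
  4 -> 11110 (5 bits)
  3 -> 1110 (4 bits)
  8 -> 111111110 (9 bits)
Total length = 13 + 9 + 5 + 4 + 9 = 40 bits.

Unary([12, 8, 4, 3, 8]) = 1111111111110111111110111101110111111110 (40 bits)


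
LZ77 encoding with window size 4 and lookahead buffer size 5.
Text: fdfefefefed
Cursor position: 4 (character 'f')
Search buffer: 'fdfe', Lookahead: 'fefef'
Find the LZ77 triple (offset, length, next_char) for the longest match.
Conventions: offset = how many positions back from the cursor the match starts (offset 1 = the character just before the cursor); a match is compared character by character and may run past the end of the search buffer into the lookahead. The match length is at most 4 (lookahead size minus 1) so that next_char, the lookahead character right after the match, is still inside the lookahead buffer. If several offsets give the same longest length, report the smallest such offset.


Try each offset into the search buffer:
  offset=1 (pos 3, char 'e'): match length 0
  offset=2 (pos 2, char 'f'): match length 4
  offset=3 (pos 1, char 'd'): match length 0
  offset=4 (pos 0, char 'f'): match length 1
Longest match has length 4 at offset 2.
next_char = character at position 4 + 4 = 8 -> 'f'

Best match: offset=2, length=4 (matching 'fefe' starting at position 2)
LZ77 triple: (2, 4, 'f')


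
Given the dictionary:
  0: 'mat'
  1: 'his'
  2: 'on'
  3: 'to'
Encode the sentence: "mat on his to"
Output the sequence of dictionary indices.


Look up each word in the dictionary:
  'mat' -> 0
  'on' -> 2
  'his' -> 1
  'to' -> 3

Encoded: [0, 2, 1, 3]


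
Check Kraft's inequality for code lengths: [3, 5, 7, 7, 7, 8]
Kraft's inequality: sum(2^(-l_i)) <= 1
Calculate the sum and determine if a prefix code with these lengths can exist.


Sum = 2^(-3) + 2^(-5) + 2^(-7) + 2^(-7) + 2^(-7) + 2^(-8)
    = 0.125 + 0.03125 + 0.0078125 + 0.0078125 + 0.0078125 + 0.00390625
    = 47/256 = 0.18359375
Since 0.18359375 <= 1, Kraft's inequality IS satisfied.
A prefix code with these lengths CAN exist.

Kraft sum = 0.18359375. Satisfied.


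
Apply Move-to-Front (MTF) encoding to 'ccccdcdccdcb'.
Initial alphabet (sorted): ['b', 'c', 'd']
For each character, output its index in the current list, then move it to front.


MTF encoding:
'c': index 1 in ['b', 'c', 'd'] -> ['c', 'b', 'd']
'c': index 0 in ['c', 'b', 'd'] -> ['c', 'b', 'd']
'c': index 0 in ['c', 'b', 'd'] -> ['c', 'b', 'd']
'c': index 0 in ['c', 'b', 'd'] -> ['c', 'b', 'd']
'd': index 2 in ['c', 'b', 'd'] -> ['d', 'c', 'b']
'c': index 1 in ['d', 'c', 'b'] -> ['c', 'd', 'b']
'd': index 1 in ['c', 'd', 'b'] -> ['d', 'c', 'b']
'c': index 1 in ['d', 'c', 'b'] -> ['c', 'd', 'b']
'c': index 0 in ['c', 'd', 'b'] -> ['c', 'd', 'b']
'd': index 1 in ['c', 'd', 'b'] -> ['d', 'c', 'b']
'c': index 1 in ['d', 'c', 'b'] -> ['c', 'd', 'b']
'b': index 2 in ['c', 'd', 'b'] -> ['b', 'c', 'd']


Output: [1, 0, 0, 0, 2, 1, 1, 1, 0, 1, 1, 2]


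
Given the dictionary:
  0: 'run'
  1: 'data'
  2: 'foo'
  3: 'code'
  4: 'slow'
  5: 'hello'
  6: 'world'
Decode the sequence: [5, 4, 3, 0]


Look up each index in the dictionary:
  5 -> 'hello'
  4 -> 'slow'
  3 -> 'code'
  0 -> 'run'

Decoded: "hello slow code run"


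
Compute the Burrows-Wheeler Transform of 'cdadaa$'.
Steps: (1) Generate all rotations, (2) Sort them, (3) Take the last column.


Rotations (sorted):
  0: $cdadaa -> last char: a
  1: a$cdada -> last char: a
  2: aa$cdad -> last char: d
  3: adaa$cd -> last char: d
  4: cdadaa$ -> last char: $
  5: daa$cda -> last char: a
  6: dadaa$c -> last char: c


BWT = aadd$ac


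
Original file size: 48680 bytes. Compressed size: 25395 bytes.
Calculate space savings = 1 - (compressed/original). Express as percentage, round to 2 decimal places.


ratio = compressed/original = 25395/48680 = 0.521672
savings = 1 - ratio = 1 - 0.521672 = 0.478328
as a percentage: 0.478328 * 100 = 47.83%

Space savings = 1 - 25395/48680 = 47.83%


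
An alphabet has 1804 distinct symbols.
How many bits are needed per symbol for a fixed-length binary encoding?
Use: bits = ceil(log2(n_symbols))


log2(1804) = 10.817
Bracket: 2^10 = 1024 < 1804 <= 2^11 = 2048
So ceil(log2(1804)) = 11

bits = ceil(log2(1804)) = ceil(10.817) = 11 bits


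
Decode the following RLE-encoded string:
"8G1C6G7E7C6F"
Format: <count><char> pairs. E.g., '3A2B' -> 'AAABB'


Expanding each <count><char> pair:
  8G -> 'GGGGGGGG'
  1C -> 'C'
  6G -> 'GGGGGG'
  7E -> 'EEEEEEE'
  7C -> 'CCCCCCC'
  6F -> 'FFFFFF'

Decoded = GGGGGGGGCGGGGGGEEEEEEECCCCCCCFFFFFF


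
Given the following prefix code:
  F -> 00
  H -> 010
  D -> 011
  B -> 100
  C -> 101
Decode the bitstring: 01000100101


Decoding step by step:
Bits 010 -> H
Bits 00 -> F
Bits 100 -> B
Bits 101 -> C


Decoded message: HFBC


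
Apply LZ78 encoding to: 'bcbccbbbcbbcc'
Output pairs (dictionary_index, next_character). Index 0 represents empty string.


LZ78 encoding steps:
Dictionary: {0: ''}
Step 1: w='' (idx 0), next='b' -> output (0, 'b'), add 'b' as idx 1
Step 2: w='' (idx 0), next='c' -> output (0, 'c'), add 'c' as idx 2
Step 3: w='b' (idx 1), next='c' -> output (1, 'c'), add 'bc' as idx 3
Step 4: w='c' (idx 2), next='b' -> output (2, 'b'), add 'cb' as idx 4
Step 5: w='b' (idx 1), next='b' -> output (1, 'b'), add 'bb' as idx 5
Step 6: w='cb' (idx 4), next='b' -> output (4, 'b'), add 'cbb' as idx 6
Step 7: w='c' (idx 2), next='c' -> output (2, 'c'), add 'cc' as idx 7


Encoded: [(0, 'b'), (0, 'c'), (1, 'c'), (2, 'b'), (1, 'b'), (4, 'b'), (2, 'c')]


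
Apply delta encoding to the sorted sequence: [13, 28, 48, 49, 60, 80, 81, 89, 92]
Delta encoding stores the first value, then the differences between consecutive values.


First value: 13
Deltas:
  28 - 13 = 15
  48 - 28 = 20
  49 - 48 = 1
  60 - 49 = 11
  80 - 60 = 20
  81 - 80 = 1
  89 - 81 = 8
  92 - 89 = 3


Delta encoded: [13, 15, 20, 1, 11, 20, 1, 8, 3]


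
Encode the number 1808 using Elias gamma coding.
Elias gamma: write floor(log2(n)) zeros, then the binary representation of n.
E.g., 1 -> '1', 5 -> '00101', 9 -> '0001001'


num_bits = floor(log2(1808)) + 1 = 11
leading_zeros = num_bits - 1 = 10
binary(1808) = 11100010000

Elias gamma(1808) = '0000000000' + '11100010000' = 000000000011100010000 (21 bits)


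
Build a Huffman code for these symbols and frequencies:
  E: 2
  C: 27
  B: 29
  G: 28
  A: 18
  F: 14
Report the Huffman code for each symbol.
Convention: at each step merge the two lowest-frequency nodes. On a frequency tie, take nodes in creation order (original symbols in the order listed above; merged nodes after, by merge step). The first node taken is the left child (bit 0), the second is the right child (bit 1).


Huffman tree construction:
Step 1: Merge E(2) + F(14) = 16
Step 2: Merge (E+F)(16) + A(18) = 34
Step 3: Merge C(27) + G(28) = 55
Step 4: Merge B(29) + ((E+F)+A)(34) = 63
Step 5: Merge (C+G)(55) + (B+((E+F)+A))(63) = 118
Read each symbol's code off the tree from the root (left child = 0, right child = 1).

Codes:
  E: 1100 (length 4)
  C: 00 (length 2)
  B: 10 (length 2)
  G: 01 (length 2)
  A: 111 (length 3)
  F: 1101 (length 4)
Average code length: 286/118 = 2.4237 bits/symbol


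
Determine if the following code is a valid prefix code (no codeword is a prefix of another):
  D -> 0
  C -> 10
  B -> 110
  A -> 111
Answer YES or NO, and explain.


Checking each pair (does one codeword prefix another?):
  D='0' vs C='10': no prefix
  D='0' vs B='110': no prefix
  D='0' vs A='111': no prefix
  C='10' vs D='0': no prefix
  C='10' vs B='110': no prefix
  C='10' vs A='111': no prefix
  B='110' vs D='0': no prefix
  B='110' vs C='10': no prefix
  B='110' vs A='111': no prefix
  A='111' vs D='0': no prefix
  A='111' vs C='10': no prefix
  A='111' vs B='110': no prefix
No violation found over all pairs.

YES -- this is a valid prefix code. No codeword is a prefix of any other codeword.


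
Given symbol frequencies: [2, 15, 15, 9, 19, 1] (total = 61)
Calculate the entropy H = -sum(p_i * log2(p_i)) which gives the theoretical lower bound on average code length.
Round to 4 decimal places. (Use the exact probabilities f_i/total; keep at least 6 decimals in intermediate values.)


Per-symbol terms -p_i * log2(p_i) with p_i = f_i/61:
  p = 2/61 = 0.032787: log2(p) = -4.930737, -p*log2(p) = 0.161664
  p = 15/61 = 0.245902: log2(p) = -2.023847, -p*log2(p) = 0.497667
  p = 15/61 = 0.245902: log2(p) = -2.023847, -p*log2(p) = 0.497667
  p = 9/61 = 0.147541: log2(p) = -2.760812, -p*log2(p) = 0.407333
  p = 19/61 = 0.311475: log2(p) = -1.682810, -p*log2(p) = 0.524154
  p = 1/61 = 0.016393: log2(p) = -5.930737, -p*log2(p) = 0.097225
H = 0.161664 + 0.497667 + 0.497667 + 0.407333 + 0.524154 + 0.097225 = 2.185710

H = 2.1857 bits/symbol


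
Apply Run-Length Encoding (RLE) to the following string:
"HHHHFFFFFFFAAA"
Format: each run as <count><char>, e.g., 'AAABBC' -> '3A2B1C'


Scanning runs left to right:
  i=0: run of 'H' x 4 -> '4H'
  i=4: run of 'F' x 7 -> '7F'
  i=11: run of 'A' x 3 -> '3A'

RLE = 4H7F3A


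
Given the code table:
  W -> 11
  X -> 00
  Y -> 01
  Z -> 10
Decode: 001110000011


Decoding:
00 -> X
11 -> W
10 -> Z
00 -> X
00 -> X
11 -> W


Result: XWZXXW


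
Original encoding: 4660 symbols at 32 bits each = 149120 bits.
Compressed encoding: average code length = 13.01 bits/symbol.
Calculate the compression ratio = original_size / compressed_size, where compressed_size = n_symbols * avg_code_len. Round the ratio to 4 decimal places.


original_size = n_symbols * orig_bits = 4660 * 32 = 149120 bits
compressed_size = n_symbols * avg_code_len = 4660 * 13.01 = 60626.6 bits
ratio = original_size / compressed_size = 149120 / 60626.6 = 2.4596

Compression ratio = 2.4596


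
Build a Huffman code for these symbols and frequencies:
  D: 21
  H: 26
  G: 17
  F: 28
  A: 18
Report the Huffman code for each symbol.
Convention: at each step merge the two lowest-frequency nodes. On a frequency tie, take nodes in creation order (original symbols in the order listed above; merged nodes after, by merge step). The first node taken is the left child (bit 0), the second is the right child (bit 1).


Huffman tree construction:
Step 1: Merge G(17) + A(18) = 35
Step 2: Merge D(21) + H(26) = 47
Step 3: Merge F(28) + (G+A)(35) = 63
Step 4: Merge (D+H)(47) + (F+(G+A))(63) = 110
Read each symbol's code off the tree from the root (left child = 0, right child = 1).

Codes:
  D: 00 (length 2)
  H: 01 (length 2)
  G: 110 (length 3)
  F: 10 (length 2)
  A: 111 (length 3)
Average code length: 255/110 = 2.3182 bits/symbol


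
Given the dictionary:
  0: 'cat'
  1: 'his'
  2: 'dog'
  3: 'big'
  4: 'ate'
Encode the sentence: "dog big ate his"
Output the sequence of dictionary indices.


Look up each word in the dictionary:
  'dog' -> 2
  'big' -> 3
  'ate' -> 4
  'his' -> 1

Encoded: [2, 3, 4, 1]


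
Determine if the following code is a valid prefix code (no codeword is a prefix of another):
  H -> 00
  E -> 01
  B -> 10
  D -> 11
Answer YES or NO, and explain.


Checking each pair (does one codeword prefix another?):
  H='00' vs E='01': no prefix
  H='00' vs B='10': no prefix
  H='00' vs D='11': no prefix
  E='01' vs H='00': no prefix
  E='01' vs B='10': no prefix
  E='01' vs D='11': no prefix
  B='10' vs H='00': no prefix
  B='10' vs E='01': no prefix
  B='10' vs D='11': no prefix
  D='11' vs H='00': no prefix
  D='11' vs E='01': no prefix
  D='11' vs B='10': no prefix
No violation found over all pairs.

YES -- this is a valid prefix code. No codeword is a prefix of any other codeword.


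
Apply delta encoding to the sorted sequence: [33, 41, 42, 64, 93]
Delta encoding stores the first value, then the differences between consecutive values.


First value: 33
Deltas:
  41 - 33 = 8
  42 - 41 = 1
  64 - 42 = 22
  93 - 64 = 29


Delta encoded: [33, 8, 1, 22, 29]


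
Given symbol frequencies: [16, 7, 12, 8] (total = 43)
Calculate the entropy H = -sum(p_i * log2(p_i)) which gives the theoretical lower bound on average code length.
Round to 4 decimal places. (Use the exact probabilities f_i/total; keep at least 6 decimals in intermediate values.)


Per-symbol terms -p_i * log2(p_i) with p_i = f_i/43:
  p = 16/43 = 0.372093: log2(p) = -1.426265, -p*log2(p) = 0.530703
  p = 7/43 = 0.162791: log2(p) = -2.618910, -p*log2(p) = 0.426334
  p = 12/43 = 0.279070: log2(p) = -1.841302, -p*log2(p) = 0.513852
  p = 8/43 = 0.186047: log2(p) = -2.426265, -p*log2(p) = 0.451398
H = 0.530703 + 0.426334 + 0.513852 + 0.451398 = 1.922287

H = 1.9223 bits/symbol


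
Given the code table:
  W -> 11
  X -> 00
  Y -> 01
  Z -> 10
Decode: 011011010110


Decoding:
01 -> Y
10 -> Z
11 -> W
01 -> Y
01 -> Y
10 -> Z


Result: YZWYYZ


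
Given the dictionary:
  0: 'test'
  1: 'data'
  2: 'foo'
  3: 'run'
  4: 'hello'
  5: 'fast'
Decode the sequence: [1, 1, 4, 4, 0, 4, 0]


Look up each index in the dictionary:
  1 -> 'data'
  1 -> 'data'
  4 -> 'hello'
  4 -> 'hello'
  0 -> 'test'
  4 -> 'hello'
  0 -> 'test'

Decoded: "data data hello hello test hello test"


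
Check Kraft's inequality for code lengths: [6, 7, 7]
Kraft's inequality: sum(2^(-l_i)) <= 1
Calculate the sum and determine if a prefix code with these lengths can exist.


Sum = 2^(-6) + 2^(-7) + 2^(-7)
    = 0.015625 + 0.0078125 + 0.0078125
    = 4/128 = 0.03125
Since 0.03125 <= 1, Kraft's inequality IS satisfied.
A prefix code with these lengths CAN exist.

Kraft sum = 0.03125. Satisfied.


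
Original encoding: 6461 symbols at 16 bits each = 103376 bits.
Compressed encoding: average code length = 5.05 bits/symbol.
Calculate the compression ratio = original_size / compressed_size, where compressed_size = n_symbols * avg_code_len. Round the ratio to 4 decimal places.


original_size = n_symbols * orig_bits = 6461 * 16 = 103376 bits
compressed_size = n_symbols * avg_code_len = 6461 * 5.05 = 32628.05 bits
ratio = original_size / compressed_size = 103376 / 32628.05 = 3.1683

Compression ratio = 3.1683


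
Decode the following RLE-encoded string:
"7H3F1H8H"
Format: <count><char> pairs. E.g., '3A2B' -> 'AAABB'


Expanding each <count><char> pair:
  7H -> 'HHHHHHH'
  3F -> 'FFF'
  1H -> 'H'
  8H -> 'HHHHHHHH'

Decoded = HHHHHHHFFFHHHHHHHHH


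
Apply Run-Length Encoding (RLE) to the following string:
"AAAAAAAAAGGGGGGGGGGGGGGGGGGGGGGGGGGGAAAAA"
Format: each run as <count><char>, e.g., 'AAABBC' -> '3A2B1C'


Scanning runs left to right:
  i=0: run of 'A' x 9 -> '9A'
  i=9: run of 'G' x 27 -> '27G'
  i=36: run of 'A' x 5 -> '5A'

RLE = 9A27G5A


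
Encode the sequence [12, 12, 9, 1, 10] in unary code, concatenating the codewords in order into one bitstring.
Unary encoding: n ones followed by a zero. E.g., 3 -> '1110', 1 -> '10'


Encode each number as n ones followed by a terminating 0:
  12 -> 1111111111110 (13 bits)
  12 -> 1111111111110 (13 bits)
  9 -> 1111111110 (10 bits)
  1 -> 10 (2 bits)
  10 -> 11111111110 (11 bits)
Total length = 13 + 13 + 10 + 2 + 11 = 49 bits.

Unary([12, 12, 9, 1, 10]) = 1111111111110111111111111011111111101011111111110 (49 bits)


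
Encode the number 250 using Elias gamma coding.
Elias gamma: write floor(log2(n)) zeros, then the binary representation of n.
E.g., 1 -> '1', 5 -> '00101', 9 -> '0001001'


num_bits = floor(log2(250)) + 1 = 8
leading_zeros = num_bits - 1 = 7
binary(250) = 11111010

Elias gamma(250) = '0000000' + '11111010' = 000000011111010 (15 bits)


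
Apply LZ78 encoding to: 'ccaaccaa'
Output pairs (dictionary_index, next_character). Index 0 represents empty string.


LZ78 encoding steps:
Dictionary: {0: ''}
Step 1: w='' (idx 0), next='c' -> output (0, 'c'), add 'c' as idx 1
Step 2: w='c' (idx 1), next='a' -> output (1, 'a'), add 'ca' as idx 2
Step 3: w='' (idx 0), next='a' -> output (0, 'a'), add 'a' as idx 3
Step 4: w='c' (idx 1), next='c' -> output (1, 'c'), add 'cc' as idx 4
Step 5: w='a' (idx 3), next='a' -> output (3, 'a'), add 'aa' as idx 5


Encoded: [(0, 'c'), (1, 'a'), (0, 'a'), (1, 'c'), (3, 'a')]


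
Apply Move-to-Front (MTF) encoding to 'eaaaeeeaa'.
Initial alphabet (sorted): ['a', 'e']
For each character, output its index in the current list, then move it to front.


MTF encoding:
'e': index 1 in ['a', 'e'] -> ['e', 'a']
'a': index 1 in ['e', 'a'] -> ['a', 'e']
'a': index 0 in ['a', 'e'] -> ['a', 'e']
'a': index 0 in ['a', 'e'] -> ['a', 'e']
'e': index 1 in ['a', 'e'] -> ['e', 'a']
'e': index 0 in ['e', 'a'] -> ['e', 'a']
'e': index 0 in ['e', 'a'] -> ['e', 'a']
'a': index 1 in ['e', 'a'] -> ['a', 'e']
'a': index 0 in ['a', 'e'] -> ['a', 'e']


Output: [1, 1, 0, 0, 1, 0, 0, 1, 0]


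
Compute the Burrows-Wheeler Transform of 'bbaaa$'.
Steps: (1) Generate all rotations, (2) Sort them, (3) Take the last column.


Rotations (sorted):
  0: $bbaaa -> last char: a
  1: a$bbaa -> last char: a
  2: aa$bba -> last char: a
  3: aaa$bb -> last char: b
  4: baaa$b -> last char: b
  5: bbaaa$ -> last char: $


BWT = aaabb$


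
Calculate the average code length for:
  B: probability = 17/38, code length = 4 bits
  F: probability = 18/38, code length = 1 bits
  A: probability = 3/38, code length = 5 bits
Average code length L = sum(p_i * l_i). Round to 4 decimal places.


Weighted contributions p_i * l_i:
  B: (17/38) * 4 = 68/38
  F: (18/38) * 1 = 18/38
  A: (3/38) * 5 = 15/38
Sum = (68 + 18 + 15)/38 = 101/38

L = 101/38 = 2.6579 bits/symbol


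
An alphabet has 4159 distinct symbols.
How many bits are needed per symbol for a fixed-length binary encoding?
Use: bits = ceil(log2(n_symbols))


log2(4159) = 12.022
Bracket: 2^12 = 4096 < 4159 <= 2^13 = 8192
So ceil(log2(4159)) = 13

bits = ceil(log2(4159)) = ceil(12.022) = 13 bits


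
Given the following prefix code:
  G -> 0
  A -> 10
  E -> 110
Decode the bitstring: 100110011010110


Decoding step by step:
Bits 10 -> A
Bits 0 -> G
Bits 110 -> E
Bits 0 -> G
Bits 110 -> E
Bits 10 -> A
Bits 110 -> E


Decoded message: AGEGEAE


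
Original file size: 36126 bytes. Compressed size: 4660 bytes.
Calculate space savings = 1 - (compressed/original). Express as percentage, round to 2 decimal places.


ratio = compressed/original = 4660/36126 = 0.128993
savings = 1 - ratio = 1 - 0.128993 = 0.871007
as a percentage: 0.871007 * 100 = 87.1%

Space savings = 1 - 4660/36126 = 87.1%


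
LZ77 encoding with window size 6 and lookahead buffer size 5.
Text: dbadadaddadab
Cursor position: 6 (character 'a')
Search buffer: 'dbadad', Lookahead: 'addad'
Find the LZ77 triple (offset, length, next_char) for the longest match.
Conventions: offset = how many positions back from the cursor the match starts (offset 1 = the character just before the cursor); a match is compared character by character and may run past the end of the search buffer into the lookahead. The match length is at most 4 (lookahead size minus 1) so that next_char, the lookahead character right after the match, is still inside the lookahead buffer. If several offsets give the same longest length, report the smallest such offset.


Try each offset into the search buffer:
  offset=1 (pos 5, char 'd'): match length 0
  offset=2 (pos 4, char 'a'): match length 2
  offset=3 (pos 3, char 'd'): match length 0
  offset=4 (pos 2, char 'a'): match length 2
  offset=5 (pos 1, char 'b'): match length 0
  offset=6 (pos 0, char 'd'): match length 0
Longest match has length 2, found at offsets 2, 4; take the smallest, offset 2.
next_char = character at position 6 + 2 = 8 -> 'd'

Best match: offset=2, length=2 (matching 'ad' starting at position 4)
LZ77 triple: (2, 2, 'd')


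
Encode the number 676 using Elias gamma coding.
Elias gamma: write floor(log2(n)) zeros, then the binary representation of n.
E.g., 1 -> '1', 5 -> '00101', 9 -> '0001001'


num_bits = floor(log2(676)) + 1 = 10
leading_zeros = num_bits - 1 = 9
binary(676) = 1010100100

Elias gamma(676) = '000000000' + '1010100100' = 0000000001010100100 (19 bits)


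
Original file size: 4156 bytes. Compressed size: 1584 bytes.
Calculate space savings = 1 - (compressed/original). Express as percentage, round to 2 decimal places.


ratio = compressed/original = 1584/4156 = 0.381136
savings = 1 - ratio = 1 - 0.381136 = 0.618864
as a percentage: 0.618864 * 100 = 61.89%

Space savings = 1 - 1584/4156 = 61.89%


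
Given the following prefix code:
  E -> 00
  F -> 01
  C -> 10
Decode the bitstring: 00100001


Decoding step by step:
Bits 00 -> E
Bits 10 -> C
Bits 00 -> E
Bits 01 -> F


Decoded message: ECEF


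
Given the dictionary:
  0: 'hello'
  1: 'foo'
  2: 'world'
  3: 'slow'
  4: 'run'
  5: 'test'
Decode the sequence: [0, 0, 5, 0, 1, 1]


Look up each index in the dictionary:
  0 -> 'hello'
  0 -> 'hello'
  5 -> 'test'
  0 -> 'hello'
  1 -> 'foo'
  1 -> 'foo'

Decoded: "hello hello test hello foo foo"


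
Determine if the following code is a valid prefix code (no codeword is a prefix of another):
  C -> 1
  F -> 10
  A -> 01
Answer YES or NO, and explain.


Checking each pair (does one codeword prefix another?):
  C='1' vs F='10': prefix -- VIOLATION

NO -- this is NOT a valid prefix code. C (1) is a prefix of F (10).


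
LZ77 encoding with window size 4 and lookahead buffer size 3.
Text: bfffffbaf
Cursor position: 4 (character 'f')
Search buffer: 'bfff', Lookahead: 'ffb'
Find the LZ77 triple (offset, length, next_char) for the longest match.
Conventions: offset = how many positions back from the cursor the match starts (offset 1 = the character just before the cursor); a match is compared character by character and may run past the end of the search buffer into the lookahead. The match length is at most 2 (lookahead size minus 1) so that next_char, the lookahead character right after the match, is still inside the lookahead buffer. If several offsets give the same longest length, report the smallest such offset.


Try each offset into the search buffer:
  offset=1 (pos 3, char 'f'): match length 2
  offset=2 (pos 2, char 'f'): match length 2
  offset=3 (pos 1, char 'f'): match length 2
  offset=4 (pos 0, char 'b'): match length 0
Longest match has length 2, found at offsets 1, 2, 3; take the smallest, offset 1.
next_char = character at position 4 + 2 = 6 -> 'b'

Best match: offset=1, length=2 (matching 'ff' starting at position 3)
LZ77 triple: (1, 2, 'b')


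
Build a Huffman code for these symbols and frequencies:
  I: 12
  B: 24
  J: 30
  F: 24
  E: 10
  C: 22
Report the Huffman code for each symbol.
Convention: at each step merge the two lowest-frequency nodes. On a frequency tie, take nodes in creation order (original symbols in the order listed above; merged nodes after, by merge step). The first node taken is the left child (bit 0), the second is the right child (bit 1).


Huffman tree construction:
Step 1: Merge E(10) + I(12) = 22
Step 2: Merge C(22) + (E+I)(22) = 44
Step 3: Merge B(24) + F(24) = 48
Step 4: Merge J(30) + (C+(E+I))(44) = 74
Step 5: Merge (B+F)(48) + (J+(C+(E+I)))(74) = 122
Read each symbol's code off the tree from the root (left child = 0, right child = 1).

Codes:
  I: 1111 (length 4)
  B: 00 (length 2)
  J: 10 (length 2)
  F: 01 (length 2)
  E: 1110 (length 4)
  C: 110 (length 3)
Average code length: 310/122 = 2.5410 bits/symbol


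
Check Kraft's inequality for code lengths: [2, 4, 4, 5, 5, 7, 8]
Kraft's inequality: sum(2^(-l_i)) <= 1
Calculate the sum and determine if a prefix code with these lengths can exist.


Sum = 2^(-2) + 2^(-4) + 2^(-4) + 2^(-5) + 2^(-5) + 2^(-7) + 2^(-8)
    = 0.25 + 0.0625 + 0.0625 + 0.03125 + 0.03125 + 0.0078125 + 0.00390625
    = 115/256 = 0.44921875
Since 0.44921875 <= 1, Kraft's inequality IS satisfied.
A prefix code with these lengths CAN exist.

Kraft sum = 0.44921875. Satisfied.


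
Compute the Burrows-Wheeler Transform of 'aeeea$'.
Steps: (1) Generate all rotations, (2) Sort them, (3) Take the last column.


Rotations (sorted):
  0: $aeeea -> last char: a
  1: a$aeee -> last char: e
  2: aeeea$ -> last char: $
  3: ea$aee -> last char: e
  4: eea$ae -> last char: e
  5: eeea$a -> last char: a


BWT = ae$eea


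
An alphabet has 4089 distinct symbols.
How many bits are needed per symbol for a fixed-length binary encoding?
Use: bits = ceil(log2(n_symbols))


log2(4089) = 11.9975
Bracket: 2^11 = 2048 < 4089 <= 2^12 = 4096
So ceil(log2(4089)) = 12

bits = ceil(log2(4089)) = ceil(11.9975) = 12 bits


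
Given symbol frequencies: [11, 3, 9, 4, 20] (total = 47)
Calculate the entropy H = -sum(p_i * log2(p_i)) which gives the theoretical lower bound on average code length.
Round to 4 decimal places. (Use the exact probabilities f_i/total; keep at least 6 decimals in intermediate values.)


Per-symbol terms -p_i * log2(p_i) with p_i = f_i/47:
  p = 11/47 = 0.234043: log2(p) = -2.095157, -p*log2(p) = 0.490356
  p = 3/47 = 0.063830: log2(p) = -3.969626, -p*log2(p) = 0.253380
  p = 9/47 = 0.191489: log2(p) = -2.384664, -p*log2(p) = 0.456638
  p = 4/47 = 0.085106: log2(p) = -3.554589, -p*log2(p) = 0.302518
  p = 20/47 = 0.425532: log2(p) = -1.232661, -p*log2(p) = 0.524536
H = 0.490356 + 0.253380 + 0.456638 + 0.302518 + 0.524536 = 2.027428

H = 2.0274 bits/symbol


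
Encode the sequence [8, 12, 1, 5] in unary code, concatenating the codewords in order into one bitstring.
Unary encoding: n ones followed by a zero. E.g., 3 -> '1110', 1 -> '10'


Encode each number as n ones followed by a terminating 0:
  8 -> 111111110 (9 bits)
  12 -> 1111111111110 (13 bits)
  1 -> 10 (2 bits)
  5 -> 111110 (6 bits)
Total length = 9 + 13 + 2 + 6 = 30 bits.

Unary([8, 12, 1, 5]) = 111111110111111111111010111110 (30 bits)


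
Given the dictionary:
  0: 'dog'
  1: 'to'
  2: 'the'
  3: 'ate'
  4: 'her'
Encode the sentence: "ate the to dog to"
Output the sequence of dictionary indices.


Look up each word in the dictionary:
  'ate' -> 3
  'the' -> 2
  'to' -> 1
  'dog' -> 0
  'to' -> 1

Encoded: [3, 2, 1, 0, 1]


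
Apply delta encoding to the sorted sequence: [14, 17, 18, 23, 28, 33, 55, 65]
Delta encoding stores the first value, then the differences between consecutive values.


First value: 14
Deltas:
  17 - 14 = 3
  18 - 17 = 1
  23 - 18 = 5
  28 - 23 = 5
  33 - 28 = 5
  55 - 33 = 22
  65 - 55 = 10


Delta encoded: [14, 3, 1, 5, 5, 5, 22, 10]


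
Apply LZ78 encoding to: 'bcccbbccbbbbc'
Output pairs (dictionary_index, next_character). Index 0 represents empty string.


LZ78 encoding steps:
Dictionary: {0: ''}
Step 1: w='' (idx 0), next='b' -> output (0, 'b'), add 'b' as idx 1
Step 2: w='' (idx 0), next='c' -> output (0, 'c'), add 'c' as idx 2
Step 3: w='c' (idx 2), next='c' -> output (2, 'c'), add 'cc' as idx 3
Step 4: w='b' (idx 1), next='b' -> output (1, 'b'), add 'bb' as idx 4
Step 5: w='cc' (idx 3), next='b' -> output (3, 'b'), add 'ccb' as idx 5
Step 6: w='bb' (idx 4), next='b' -> output (4, 'b'), add 'bbb' as idx 6
Step 7: w='c' (idx 2), end of input -> output (2, '')


Encoded: [(0, 'b'), (0, 'c'), (2, 'c'), (1, 'b'), (3, 'b'), (4, 'b'), (2, '')]


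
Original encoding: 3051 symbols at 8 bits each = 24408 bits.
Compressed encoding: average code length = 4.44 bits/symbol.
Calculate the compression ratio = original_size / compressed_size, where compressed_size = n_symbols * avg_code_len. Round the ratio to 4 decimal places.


original_size = n_symbols * orig_bits = 3051 * 8 = 24408 bits
compressed_size = n_symbols * avg_code_len = 3051 * 4.44 = 13546.44 bits
ratio = original_size / compressed_size = 24408 / 13546.44 = 1.8018

Compression ratio = 1.8018


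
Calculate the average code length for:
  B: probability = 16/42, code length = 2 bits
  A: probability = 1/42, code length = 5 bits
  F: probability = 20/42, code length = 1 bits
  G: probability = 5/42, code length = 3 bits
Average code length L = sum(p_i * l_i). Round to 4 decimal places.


Weighted contributions p_i * l_i:
  B: (16/42) * 2 = 32/42
  A: (1/42) * 5 = 5/42
  F: (20/42) * 1 = 20/42
  G: (5/42) * 3 = 15/42
Sum = (32 + 5 + 20 + 15)/42 = 72/42

L = 72/42 = 1.7143 bits/symbol


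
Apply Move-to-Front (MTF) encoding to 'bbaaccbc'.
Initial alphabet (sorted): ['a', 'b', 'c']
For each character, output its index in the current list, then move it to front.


MTF encoding:
'b': index 1 in ['a', 'b', 'c'] -> ['b', 'a', 'c']
'b': index 0 in ['b', 'a', 'c'] -> ['b', 'a', 'c']
'a': index 1 in ['b', 'a', 'c'] -> ['a', 'b', 'c']
'a': index 0 in ['a', 'b', 'c'] -> ['a', 'b', 'c']
'c': index 2 in ['a', 'b', 'c'] -> ['c', 'a', 'b']
'c': index 0 in ['c', 'a', 'b'] -> ['c', 'a', 'b']
'b': index 2 in ['c', 'a', 'b'] -> ['b', 'c', 'a']
'c': index 1 in ['b', 'c', 'a'] -> ['c', 'b', 'a']


Output: [1, 0, 1, 0, 2, 0, 2, 1]


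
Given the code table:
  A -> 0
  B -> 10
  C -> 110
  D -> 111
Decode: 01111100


Decoding:
0 -> A
111 -> D
110 -> C
0 -> A


Result: ADCA


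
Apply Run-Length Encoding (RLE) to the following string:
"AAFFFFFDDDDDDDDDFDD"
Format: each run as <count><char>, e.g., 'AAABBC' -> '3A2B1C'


Scanning runs left to right:
  i=0: run of 'A' x 2 -> '2A'
  i=2: run of 'F' x 5 -> '5F'
  i=7: run of 'D' x 9 -> '9D'
  i=16: run of 'F' x 1 -> '1F'
  i=17: run of 'D' x 2 -> '2D'

RLE = 2A5F9D1F2D


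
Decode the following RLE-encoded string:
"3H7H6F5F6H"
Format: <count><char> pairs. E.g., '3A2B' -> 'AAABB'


Expanding each <count><char> pair:
  3H -> 'HHH'
  7H -> 'HHHHHHH'
  6F -> 'FFFFFF'
  5F -> 'FFFFF'
  6H -> 'HHHHHH'

Decoded = HHHHHHHHHHFFFFFFFFFFFHHHHHH


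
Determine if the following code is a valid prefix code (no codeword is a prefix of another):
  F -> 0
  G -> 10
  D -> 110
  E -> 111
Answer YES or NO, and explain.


Checking each pair (does one codeword prefix another?):
  F='0' vs G='10': no prefix
  F='0' vs D='110': no prefix
  F='0' vs E='111': no prefix
  G='10' vs F='0': no prefix
  G='10' vs D='110': no prefix
  G='10' vs E='111': no prefix
  D='110' vs F='0': no prefix
  D='110' vs G='10': no prefix
  D='110' vs E='111': no prefix
  E='111' vs F='0': no prefix
  E='111' vs G='10': no prefix
  E='111' vs D='110': no prefix
No violation found over all pairs.

YES -- this is a valid prefix code. No codeword is a prefix of any other codeword.


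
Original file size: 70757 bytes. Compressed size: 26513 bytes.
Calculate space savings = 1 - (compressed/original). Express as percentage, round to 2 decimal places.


ratio = compressed/original = 26513/70757 = 0.374705
savings = 1 - ratio = 1 - 0.374705 = 0.625295
as a percentage: 0.625295 * 100 = 62.53%

Space savings = 1 - 26513/70757 = 62.53%


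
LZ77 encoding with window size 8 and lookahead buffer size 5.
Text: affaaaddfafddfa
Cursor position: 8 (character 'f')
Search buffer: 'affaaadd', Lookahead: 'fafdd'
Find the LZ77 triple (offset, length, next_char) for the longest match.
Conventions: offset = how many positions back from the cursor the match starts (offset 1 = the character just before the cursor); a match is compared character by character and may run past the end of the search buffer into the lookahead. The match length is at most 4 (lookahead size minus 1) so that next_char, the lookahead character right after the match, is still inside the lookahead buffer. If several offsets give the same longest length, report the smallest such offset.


Try each offset into the search buffer:
  offset=1 (pos 7, char 'd'): match length 0
  offset=2 (pos 6, char 'd'): match length 0
  offset=3 (pos 5, char 'a'): match length 0
  offset=4 (pos 4, char 'a'): match length 0
  offset=5 (pos 3, char 'a'): match length 0
  offset=6 (pos 2, char 'f'): match length 2
  offset=7 (pos 1, char 'f'): match length 1
  offset=8 (pos 0, char 'a'): match length 0
Longest match has length 2 at offset 6.
next_char = character at position 8 + 2 = 10 -> 'f'

Best match: offset=6, length=2 (matching 'fa' starting at position 2)
LZ77 triple: (6, 2, 'f')


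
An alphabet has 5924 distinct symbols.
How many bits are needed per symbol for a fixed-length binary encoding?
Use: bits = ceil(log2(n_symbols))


log2(5924) = 12.5324
Bracket: 2^12 = 4096 < 5924 <= 2^13 = 8192
So ceil(log2(5924)) = 13

bits = ceil(log2(5924)) = ceil(12.5324) = 13 bits


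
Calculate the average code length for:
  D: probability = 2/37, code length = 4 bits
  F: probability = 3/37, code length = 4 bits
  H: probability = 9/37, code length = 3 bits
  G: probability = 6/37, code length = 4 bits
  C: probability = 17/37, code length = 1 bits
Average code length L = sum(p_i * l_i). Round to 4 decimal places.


Weighted contributions p_i * l_i:
  D: (2/37) * 4 = 8/37
  F: (3/37) * 4 = 12/37
  H: (9/37) * 3 = 27/37
  G: (6/37) * 4 = 24/37
  C: (17/37) * 1 = 17/37
Sum = (8 + 12 + 27 + 24 + 17)/37 = 88/37

L = 88/37 = 2.3784 bits/symbol


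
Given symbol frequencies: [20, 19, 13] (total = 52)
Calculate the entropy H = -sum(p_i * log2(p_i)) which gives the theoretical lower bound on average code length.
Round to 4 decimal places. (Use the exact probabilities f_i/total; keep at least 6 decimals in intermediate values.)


Per-symbol terms -p_i * log2(p_i) with p_i = f_i/52:
  p = 20/52 = 0.384615: log2(p) = -1.378512, -p*log2(p) = 0.530197
  p = 19/52 = 0.365385: log2(p) = -1.452512, -p*log2(p) = 0.530726
  p = 13/52 = 0.250000: log2(p) = -2.000000, -p*log2(p) = 0.500000
H = 0.530197 + 0.530726 + 0.500000 = 1.560923

H = 1.5609 bits/symbol


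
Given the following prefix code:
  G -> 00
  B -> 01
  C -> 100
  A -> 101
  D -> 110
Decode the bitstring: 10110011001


Decoding step by step:
Bits 101 -> A
Bits 100 -> C
Bits 110 -> D
Bits 01 -> B


Decoded message: ACDB


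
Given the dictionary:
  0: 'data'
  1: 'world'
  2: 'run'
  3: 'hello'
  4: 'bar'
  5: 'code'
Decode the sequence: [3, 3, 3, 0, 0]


Look up each index in the dictionary:
  3 -> 'hello'
  3 -> 'hello'
  3 -> 'hello'
  0 -> 'data'
  0 -> 'data'

Decoded: "hello hello hello data data"


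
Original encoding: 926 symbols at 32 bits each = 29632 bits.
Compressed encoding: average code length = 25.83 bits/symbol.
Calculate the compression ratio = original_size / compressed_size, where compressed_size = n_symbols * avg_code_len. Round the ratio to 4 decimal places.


original_size = n_symbols * orig_bits = 926 * 32 = 29632 bits
compressed_size = n_symbols * avg_code_len = 926 * 25.83 = 23918.58 bits
ratio = original_size / compressed_size = 29632 / 23918.58 = 1.2389

Compression ratio = 1.2389


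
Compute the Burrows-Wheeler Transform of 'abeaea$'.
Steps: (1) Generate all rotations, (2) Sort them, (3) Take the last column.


Rotations (sorted):
  0: $abeaea -> last char: a
  1: a$abeae -> last char: e
  2: abeaea$ -> last char: $
  3: aea$abe -> last char: e
  4: beaea$a -> last char: a
  5: ea$abea -> last char: a
  6: eaea$ab -> last char: b


BWT = ae$eaab


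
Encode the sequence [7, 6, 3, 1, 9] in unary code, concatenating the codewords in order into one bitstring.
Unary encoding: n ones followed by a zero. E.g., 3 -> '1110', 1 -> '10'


Encode each number as n ones followed by a terminating 0:
  7 -> 11111110 (8 bits)
  6 -> 1111110 (7 bits)
  3 -> 1110 (4 bits)
  1 -> 10 (2 bits)
  9 -> 1111111110 (10 bits)
Total length = 8 + 7 + 4 + 2 + 10 = 31 bits.

Unary([7, 6, 3, 1, 9]) = 1111111011111101110101111111110 (31 bits)


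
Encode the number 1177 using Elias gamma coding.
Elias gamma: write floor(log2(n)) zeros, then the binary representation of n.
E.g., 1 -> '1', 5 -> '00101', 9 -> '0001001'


num_bits = floor(log2(1177)) + 1 = 11
leading_zeros = num_bits - 1 = 10
binary(1177) = 10010011001

Elias gamma(1177) = '0000000000' + '10010011001' = 000000000010010011001 (21 bits)


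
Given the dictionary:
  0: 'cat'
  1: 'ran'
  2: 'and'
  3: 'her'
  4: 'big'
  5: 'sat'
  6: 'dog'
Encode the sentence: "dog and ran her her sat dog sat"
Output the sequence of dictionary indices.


Look up each word in the dictionary:
  'dog' -> 6
  'and' -> 2
  'ran' -> 1
  'her' -> 3
  'her' -> 3
  'sat' -> 5
  'dog' -> 6
  'sat' -> 5

Encoded: [6, 2, 1, 3, 3, 5, 6, 5]


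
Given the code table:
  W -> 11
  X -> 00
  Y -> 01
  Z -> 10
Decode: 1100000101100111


Decoding:
11 -> W
00 -> X
00 -> X
01 -> Y
01 -> Y
10 -> Z
01 -> Y
11 -> W


Result: WXXYYZYW


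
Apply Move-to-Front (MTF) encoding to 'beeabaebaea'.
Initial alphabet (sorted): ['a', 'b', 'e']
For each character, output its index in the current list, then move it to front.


MTF encoding:
'b': index 1 in ['a', 'b', 'e'] -> ['b', 'a', 'e']
'e': index 2 in ['b', 'a', 'e'] -> ['e', 'b', 'a']
'e': index 0 in ['e', 'b', 'a'] -> ['e', 'b', 'a']
'a': index 2 in ['e', 'b', 'a'] -> ['a', 'e', 'b']
'b': index 2 in ['a', 'e', 'b'] -> ['b', 'a', 'e']
'a': index 1 in ['b', 'a', 'e'] -> ['a', 'b', 'e']
'e': index 2 in ['a', 'b', 'e'] -> ['e', 'a', 'b']
'b': index 2 in ['e', 'a', 'b'] -> ['b', 'e', 'a']
'a': index 2 in ['b', 'e', 'a'] -> ['a', 'b', 'e']
'e': index 2 in ['a', 'b', 'e'] -> ['e', 'a', 'b']
'a': index 1 in ['e', 'a', 'b'] -> ['a', 'e', 'b']


Output: [1, 2, 0, 2, 2, 1, 2, 2, 2, 2, 1]


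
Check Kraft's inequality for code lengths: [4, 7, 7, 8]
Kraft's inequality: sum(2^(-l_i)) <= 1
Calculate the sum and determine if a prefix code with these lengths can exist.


Sum = 2^(-4) + 2^(-7) + 2^(-7) + 2^(-8)
    = 0.0625 + 0.0078125 + 0.0078125 + 0.00390625
    = 21/256 = 0.08203125
Since 0.08203125 <= 1, Kraft's inequality IS satisfied.
A prefix code with these lengths CAN exist.

Kraft sum = 0.08203125. Satisfied.


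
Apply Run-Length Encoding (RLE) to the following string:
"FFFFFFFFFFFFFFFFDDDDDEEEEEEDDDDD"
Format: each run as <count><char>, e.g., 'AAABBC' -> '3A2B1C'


Scanning runs left to right:
  i=0: run of 'F' x 16 -> '16F'
  i=16: run of 'D' x 5 -> '5D'
  i=21: run of 'E' x 6 -> '6E'
  i=27: run of 'D' x 5 -> '5D'

RLE = 16F5D6E5D


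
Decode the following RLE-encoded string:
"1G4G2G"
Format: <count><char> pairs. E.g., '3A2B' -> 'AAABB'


Expanding each <count><char> pair:
  1G -> 'G'
  4G -> 'GGGG'
  2G -> 'GG'

Decoded = GGGGGGG


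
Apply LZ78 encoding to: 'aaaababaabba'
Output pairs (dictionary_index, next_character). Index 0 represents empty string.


LZ78 encoding steps:
Dictionary: {0: ''}
Step 1: w='' (idx 0), next='a' -> output (0, 'a'), add 'a' as idx 1
Step 2: w='a' (idx 1), next='a' -> output (1, 'a'), add 'aa' as idx 2
Step 3: w='a' (idx 1), next='b' -> output (1, 'b'), add 'ab' as idx 3
Step 4: w='ab' (idx 3), next='a' -> output (3, 'a'), add 'aba' as idx 4
Step 5: w='ab' (idx 3), next='b' -> output (3, 'b'), add 'abb' as idx 5
Step 6: w='a' (idx 1), end of input -> output (1, '')


Encoded: [(0, 'a'), (1, 'a'), (1, 'b'), (3, 'a'), (3, 'b'), (1, '')]


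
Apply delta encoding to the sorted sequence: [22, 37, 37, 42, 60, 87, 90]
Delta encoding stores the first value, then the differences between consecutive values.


First value: 22
Deltas:
  37 - 22 = 15
  37 - 37 = 0
  42 - 37 = 5
  60 - 42 = 18
  87 - 60 = 27
  90 - 87 = 3


Delta encoded: [22, 15, 0, 5, 18, 27, 3]


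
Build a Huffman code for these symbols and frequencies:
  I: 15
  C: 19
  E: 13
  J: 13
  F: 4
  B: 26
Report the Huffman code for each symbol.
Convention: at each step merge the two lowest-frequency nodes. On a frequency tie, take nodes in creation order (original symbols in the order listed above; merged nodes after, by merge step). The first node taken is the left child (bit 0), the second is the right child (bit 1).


Huffman tree construction:
Step 1: Merge F(4) + E(13) = 17
Step 2: Merge J(13) + I(15) = 28
Step 3: Merge (F+E)(17) + C(19) = 36
Step 4: Merge B(26) + (J+I)(28) = 54
Step 5: Merge ((F+E)+C)(36) + (B+(J+I))(54) = 90
Read each symbol's code off the tree from the root (left child = 0, right child = 1).

Codes:
  I: 111 (length 3)
  C: 01 (length 2)
  E: 001 (length 3)
  J: 110 (length 3)
  F: 000 (length 3)
  B: 10 (length 2)
Average code length: 225/90 = 2.5000 bits/symbol
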